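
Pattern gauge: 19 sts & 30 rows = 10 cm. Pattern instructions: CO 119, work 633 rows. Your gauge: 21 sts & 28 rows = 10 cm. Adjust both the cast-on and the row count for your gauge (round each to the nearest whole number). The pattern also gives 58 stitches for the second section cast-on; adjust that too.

Stitches: 119 × 21/19 = 131.53 → 132.
Rows: 633 × 28/30 = 590.80 → 591.
second section cast-on: 58 × 21/19 = 64.11 → 64.

Cast on 132 stitches; work 591 rows; second section cast-on 64 stitches.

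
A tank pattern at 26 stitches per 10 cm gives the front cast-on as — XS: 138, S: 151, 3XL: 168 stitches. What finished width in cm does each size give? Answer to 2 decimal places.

26/10 = 2.6 sts per cm.
XS: 138 / 2.6 = 53.077 → 53.08 cm.
S: 151 / 2.6 = 58.077 → 58.08 cm.
3XL: 168 / 2.6 = 64.615 → 64.62 cm.

XS 53.08 cm; S 58.08 cm; 3XL 64.62 cm.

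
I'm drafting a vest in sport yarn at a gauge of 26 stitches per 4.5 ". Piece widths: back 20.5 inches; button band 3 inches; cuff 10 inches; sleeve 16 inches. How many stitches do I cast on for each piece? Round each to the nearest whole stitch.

back 118; button band 17; cuff 58; sleeve 92.

Rate = 26/4.5 = 5.778 sts per in.
back: 20.5 × 5.778 = 118.44 → 118.
button band: 3 × 5.778 = 17.33 → 17.
cuff: 10 × 5.778 = 57.78 → 58.
sleeve: 16 × 5.778 = 92.44 → 92.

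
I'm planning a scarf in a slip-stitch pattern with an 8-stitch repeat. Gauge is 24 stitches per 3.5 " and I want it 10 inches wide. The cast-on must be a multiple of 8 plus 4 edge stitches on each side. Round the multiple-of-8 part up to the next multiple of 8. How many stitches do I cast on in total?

Cast on 72 stitches.

24 / 3.5 = 6.857 sts per inch.
10 × 6.857 = 68.57 sts.
Less 8 edge sts → 60.57 for the repeat.
Next multiple of 8: 64.
Add back 8 edge sts → 72.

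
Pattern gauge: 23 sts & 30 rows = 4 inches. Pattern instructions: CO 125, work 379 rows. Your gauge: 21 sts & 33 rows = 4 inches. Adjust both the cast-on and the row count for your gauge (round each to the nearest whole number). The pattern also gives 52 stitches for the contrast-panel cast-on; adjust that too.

Cast on 114 stitches; work 417 rows; contrast-panel cast-on 47 stitches.

Stitches: 125 × 21/23 = 114.13 → 114.
Rows: 379 × 33/30 = 416.90 → 417.
contrast-panel cast-on: 52 × 21/23 = 47.48 → 47.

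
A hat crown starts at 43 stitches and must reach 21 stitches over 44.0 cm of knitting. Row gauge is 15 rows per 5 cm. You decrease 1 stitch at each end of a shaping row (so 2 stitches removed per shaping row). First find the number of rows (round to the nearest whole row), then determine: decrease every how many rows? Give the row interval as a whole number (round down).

Rows = 44.0 × 3 = 132.0 → 132 rows.
Stitches to remove: 22 → 11 shaping rows (at 2 st each).
132 / 11 = 12.00 → every 12 rows.

Decrease every 12th row.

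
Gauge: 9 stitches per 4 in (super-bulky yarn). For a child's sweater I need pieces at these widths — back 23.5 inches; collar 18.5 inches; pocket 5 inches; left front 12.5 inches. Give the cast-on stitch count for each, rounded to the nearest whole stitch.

Rate = 9/4 = 2.25 sts per in.
back: 23.5 × 2.25 = 52.88 → 53.
collar: 18.5 × 2.25 = 41.62 → 42.
pocket: 5 × 2.25 = 11.25 → 11.
left front: 12.5 × 2.25 = 28.12 → 28.

back 53; collar 42; pocket 11; left front 28.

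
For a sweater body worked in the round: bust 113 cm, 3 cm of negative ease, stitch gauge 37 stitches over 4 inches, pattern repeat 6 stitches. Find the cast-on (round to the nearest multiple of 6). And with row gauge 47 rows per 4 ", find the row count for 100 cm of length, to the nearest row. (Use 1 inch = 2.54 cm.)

Cast on 402 stitches; work 463 rows.

Finished = 113 − 3 = 110 cm.
110 cm × 1/2.54 = 43.31 inches.
37/4 = 9.25 sts per in; 43.31 × 9.25 = 400.59 sts.
Nearest multiple of 6 → 402.
100 cm = 39.37 inches; × 11.75 = 462.60 → 463 rows.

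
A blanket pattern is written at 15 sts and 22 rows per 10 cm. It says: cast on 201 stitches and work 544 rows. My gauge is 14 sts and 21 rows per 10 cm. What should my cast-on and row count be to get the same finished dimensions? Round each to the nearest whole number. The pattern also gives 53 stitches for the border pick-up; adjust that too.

Stitches: 201 × 14/15 = 187.60 → 188.
Rows: 544 × 21/22 = 519.27 → 519.
border pick-up: 53 × 14/15 = 49.47 → 49.

Cast on 188 stitches; work 519 rows; border pick-up 49 stitches.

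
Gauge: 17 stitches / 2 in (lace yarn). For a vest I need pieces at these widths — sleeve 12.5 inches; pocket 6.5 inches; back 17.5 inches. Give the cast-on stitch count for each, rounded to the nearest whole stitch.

sleeve 106; pocket 55; back 149.

Rate = 17/2 = 8.5 sts per in.
sleeve: 12.5 × 8.5 = 106.25 → 106.
pocket: 6.5 × 8.5 = 55.25 → 55.
back: 17.5 × 8.5 = 148.75 → 149.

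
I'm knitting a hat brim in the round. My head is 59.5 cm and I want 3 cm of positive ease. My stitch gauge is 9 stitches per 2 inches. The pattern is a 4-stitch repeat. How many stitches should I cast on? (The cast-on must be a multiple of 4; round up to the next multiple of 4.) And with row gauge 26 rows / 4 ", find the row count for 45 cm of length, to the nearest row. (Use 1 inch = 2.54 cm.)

Cast on 112 stitches; work 115 rows.

Finished = 59.5 + 3 = 62.5 cm.
62.5 cm × 1/2.54 = 24.61 inches.
9/2 = 4.5 sts per in; 24.61 × 4.5 = 110.73 sts.
Next multiple of 4 → 112.
45 cm = 17.72 inches; × 6.5 = 115.16 → 115 rows.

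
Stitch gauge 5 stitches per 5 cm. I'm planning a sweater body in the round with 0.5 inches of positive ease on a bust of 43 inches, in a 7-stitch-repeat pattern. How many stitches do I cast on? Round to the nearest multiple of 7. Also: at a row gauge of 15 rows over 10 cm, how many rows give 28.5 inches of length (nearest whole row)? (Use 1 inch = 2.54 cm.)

Finished = 43 + 0.5 = 43.5 inches.
43.5 inches × 2.54 = 110.49 cm.
5/5 = 1 sts per cm; 110.49 × 1 = 110.49 sts.
Nearest multiple of 7 → 112.
28.5 inches = 72.39 cm; × 1.5 = 108.58 → 109 rows.

Cast on 112 stitches; work 109 rows.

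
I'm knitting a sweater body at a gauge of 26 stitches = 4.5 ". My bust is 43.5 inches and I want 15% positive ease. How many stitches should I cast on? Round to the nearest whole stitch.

CO 289 sts.

Finished = 43.5 × 1.15 = 50.02 in.
26 / 4.5 = 5.778 sts per inch.
50.02 × 5.778 = 289.03 sts.
→ 289 sts.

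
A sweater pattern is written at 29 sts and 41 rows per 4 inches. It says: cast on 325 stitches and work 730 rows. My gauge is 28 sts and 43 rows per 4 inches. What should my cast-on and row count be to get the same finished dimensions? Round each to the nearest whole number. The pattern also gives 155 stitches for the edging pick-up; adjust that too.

Cast on 314 stitches; work 766 rows; edging pick-up 150 stitches.

Stitches: 325 × 28/29 = 313.79 → 314.
Rows: 730 × 43/41 = 765.61 → 766.
edging pick-up: 155 × 28/29 = 149.66 → 150.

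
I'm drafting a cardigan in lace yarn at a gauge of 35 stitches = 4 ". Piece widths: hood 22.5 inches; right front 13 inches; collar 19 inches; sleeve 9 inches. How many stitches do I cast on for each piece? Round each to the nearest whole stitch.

hood 197; right front 114; collar 166; sleeve 79.

Rate = 35/4 = 8.75 sts per in.
hood: 22.5 × 8.75 = 196.88 → 197.
right front: 13 × 8.75 = 113.75 → 114.
collar: 19 × 8.75 = 166.25 → 166.
sleeve: 9 × 8.75 = 78.75 → 79.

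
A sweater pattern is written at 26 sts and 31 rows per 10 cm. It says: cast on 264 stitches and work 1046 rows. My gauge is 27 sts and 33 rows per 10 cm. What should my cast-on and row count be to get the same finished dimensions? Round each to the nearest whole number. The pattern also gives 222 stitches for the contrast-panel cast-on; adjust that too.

Stitches: 264 × 27/26 = 274.15 → 274.
Rows: 1046 × 33/31 = 1113.48 → 1113.
contrast-panel cast-on: 222 × 27/26 = 230.54 → 231.

Cast on 274 stitches; work 1113 rows; contrast-panel cast-on 231 stitches.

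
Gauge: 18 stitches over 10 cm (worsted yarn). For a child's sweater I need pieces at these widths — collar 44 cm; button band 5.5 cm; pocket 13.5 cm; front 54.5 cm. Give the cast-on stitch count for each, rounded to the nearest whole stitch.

Rate = 18/10 = 1.8 sts per cm.
collar: 44 × 1.8 = 79.20 → 79.
button band: 5.5 × 1.8 = 9.90 → 10.
pocket: 13.5 × 1.8 = 24.30 → 24.
front: 54.5 × 1.8 = 98.10 → 98.

collar 79; button band 10; pocket 24; front 98.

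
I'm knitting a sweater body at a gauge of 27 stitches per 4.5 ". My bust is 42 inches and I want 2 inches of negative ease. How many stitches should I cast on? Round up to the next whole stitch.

Finished = 42 − 2 = 40 in.
27 / 4.5 = 6 sts per inch.
40.00 × 6 = 240.00 sts.

Cast on 240 stitches.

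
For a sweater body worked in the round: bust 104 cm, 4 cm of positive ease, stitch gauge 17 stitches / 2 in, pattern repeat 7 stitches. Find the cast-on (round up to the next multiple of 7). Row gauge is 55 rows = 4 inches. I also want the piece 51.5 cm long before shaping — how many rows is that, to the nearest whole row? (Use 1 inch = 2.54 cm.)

Cast on 364 stitches; work 279 rows.

Finished = 104 + 4 = 108 cm.
108 cm × 1/2.54 = 42.52 inches.
17/2 = 8.5 sts per in; 42.52 × 8.5 = 361.42 sts.
Next multiple of 7 → 364.
51.5 cm = 20.28 inches; × 13.75 = 278.79 → 279 rows.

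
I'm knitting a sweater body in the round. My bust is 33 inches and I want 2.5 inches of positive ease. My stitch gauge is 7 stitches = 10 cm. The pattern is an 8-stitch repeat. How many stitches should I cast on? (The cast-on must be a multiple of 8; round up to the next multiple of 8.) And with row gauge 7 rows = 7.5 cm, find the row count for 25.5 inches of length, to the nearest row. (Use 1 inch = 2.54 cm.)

Cast on 64 stitches; work 60 rows.

Finished = 33 + 2.5 = 35.5 inches.
35.5 inches × 2.54 = 90.17 cm.
7/10 = 0.7 sts per cm; 90.17 × 0.7 = 63.12 sts.
Next multiple of 8 → 64.
25.5 inches = 64.77 cm; × 0.933 = 60.45 → 60 rows.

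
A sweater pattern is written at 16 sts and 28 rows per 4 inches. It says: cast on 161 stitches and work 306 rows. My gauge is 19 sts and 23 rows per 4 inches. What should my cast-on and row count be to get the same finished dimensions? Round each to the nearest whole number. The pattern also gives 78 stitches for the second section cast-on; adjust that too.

Cast on 191 stitches; work 251 rows; second section cast-on 93 stitches.

Stitches: 161 × 19/16 = 191.19 → 191.
Rows: 306 × 23/28 = 251.36 → 251.
second section cast-on: 78 × 19/16 = 92.62 → 93.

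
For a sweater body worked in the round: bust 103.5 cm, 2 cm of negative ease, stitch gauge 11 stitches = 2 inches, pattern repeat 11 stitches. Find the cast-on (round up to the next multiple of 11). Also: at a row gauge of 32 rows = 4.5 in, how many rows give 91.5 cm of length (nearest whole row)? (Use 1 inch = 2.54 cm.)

Cast on 220 stitches; work 256 rows.

Finished = 103.5 − 2 = 101.5 cm.
101.5 cm × 1/2.54 = 39.96 inches.
11/2 = 5.5 sts per in; 39.96 × 5.5 = 219.78 sts.
Next multiple of 11 → 220.
91.5 cm = 36.02 inches; × 7.111 = 256.17 → 256 rows.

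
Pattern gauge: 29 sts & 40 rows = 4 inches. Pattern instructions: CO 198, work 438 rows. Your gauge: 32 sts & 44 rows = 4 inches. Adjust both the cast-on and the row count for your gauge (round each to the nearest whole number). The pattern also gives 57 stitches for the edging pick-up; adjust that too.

Cast on 218 stitches; work 482 rows; edging pick-up 63 stitches.

Stitches: 198 × 32/29 = 218.48 → 218.
Rows: 438 × 44/40 = 481.80 → 482.
edging pick-up: 57 × 32/29 = 62.90 → 63.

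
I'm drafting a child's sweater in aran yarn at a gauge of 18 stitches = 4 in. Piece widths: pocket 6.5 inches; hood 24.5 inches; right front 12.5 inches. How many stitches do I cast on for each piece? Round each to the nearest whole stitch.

Rate = 18/4 = 4.5 sts per in.
pocket: 6.5 × 4.5 = 29.25 → 29.
hood: 24.5 × 4.5 = 110.25 → 110.
right front: 12.5 × 4.5 = 56.25 → 56.

pocket 29; hood 110; right front 56.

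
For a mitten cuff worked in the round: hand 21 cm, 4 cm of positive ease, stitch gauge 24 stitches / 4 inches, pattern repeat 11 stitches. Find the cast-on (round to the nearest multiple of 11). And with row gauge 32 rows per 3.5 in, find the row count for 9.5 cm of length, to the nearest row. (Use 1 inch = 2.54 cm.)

Finished = 21 + 4 = 25 cm.
25 cm × 1/2.54 = 9.84 inches.
24/4 = 6 sts per in; 9.84 × 6 = 59.06 sts.
Nearest multiple of 11 → 55.
9.5 cm = 3.74 inches; × 9.143 = 34.20 → 34 rows.

Cast on 55 stitches; work 34 rows.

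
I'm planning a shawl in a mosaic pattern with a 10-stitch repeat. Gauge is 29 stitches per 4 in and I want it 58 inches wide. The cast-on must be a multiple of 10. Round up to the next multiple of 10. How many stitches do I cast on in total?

29 / 4 = 7.25 sts per inch.
58 × 7.25 = 420.50 sts.
Next multiple of 10: 430.

Cast on 430 stitches.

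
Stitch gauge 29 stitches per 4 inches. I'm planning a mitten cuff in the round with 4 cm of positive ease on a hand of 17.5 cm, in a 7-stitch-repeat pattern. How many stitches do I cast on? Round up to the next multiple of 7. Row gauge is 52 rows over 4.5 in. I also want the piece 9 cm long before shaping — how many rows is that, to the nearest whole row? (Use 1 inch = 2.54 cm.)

Cast on 63 stitches; work 41 rows.

Finished = 17.5 + 4 = 21.5 cm.
21.5 cm × 1/2.54 = 8.46 inches.
29/4 = 7.25 sts per in; 8.46 × 7.25 = 61.37 sts.
Next multiple of 7 → 63.
9 cm = 3.54 inches; × 11.556 = 40.94 → 41 rows.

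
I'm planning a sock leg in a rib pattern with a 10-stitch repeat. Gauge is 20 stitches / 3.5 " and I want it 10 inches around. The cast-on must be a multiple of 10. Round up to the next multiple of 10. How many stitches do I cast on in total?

CO 60 sts.

20 / 3.5 = 5.714 sts per inch.
10 × 5.714 = 57.14 sts.
Next multiple of 10: 60.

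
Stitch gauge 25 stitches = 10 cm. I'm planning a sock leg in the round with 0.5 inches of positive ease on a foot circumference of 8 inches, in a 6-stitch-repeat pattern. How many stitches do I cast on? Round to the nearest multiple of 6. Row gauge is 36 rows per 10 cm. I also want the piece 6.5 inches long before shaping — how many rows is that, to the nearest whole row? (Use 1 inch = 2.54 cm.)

Finished = 8 + 0.5 = 8.5 inches.
8.5 inches × 2.54 = 21.59 cm.
25/10 = 2.5 sts per cm; 21.59 × 2.5 = 53.98 sts.
Nearest multiple of 6 → 54.
6.5 inches = 16.51 cm; × 3.6 = 59.44 → 59 rows.

Cast on 54 stitches; work 59 rows.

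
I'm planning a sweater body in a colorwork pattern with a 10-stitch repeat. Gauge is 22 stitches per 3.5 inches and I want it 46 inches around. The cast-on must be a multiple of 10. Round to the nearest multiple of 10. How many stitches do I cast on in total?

22 / 3.5 = 6.286 sts per inch.
46 × 6.286 = 289.14 sts.
Nearest multiple of 10: 290.

Cast on 290 stitches.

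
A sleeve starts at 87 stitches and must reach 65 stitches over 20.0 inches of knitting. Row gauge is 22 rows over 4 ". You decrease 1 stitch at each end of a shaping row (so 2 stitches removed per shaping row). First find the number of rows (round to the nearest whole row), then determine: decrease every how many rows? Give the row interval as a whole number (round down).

Decrease every 10th row.

Rows = 20.0 × 5.5 = 110.0 → 110 rows.
Stitches to remove: 22 → 11 shaping rows (at 2 st each).
110 / 11 = 10.00 → every 10 rows.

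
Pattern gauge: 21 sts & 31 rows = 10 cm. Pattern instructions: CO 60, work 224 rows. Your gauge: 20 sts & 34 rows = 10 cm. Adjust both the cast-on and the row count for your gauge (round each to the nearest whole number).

Cast on 57 stitches; work 246 rows.

Stitches: 60 × 20/21 = 57.14 → 57.
Rows: 224 × 34/31 = 245.68 → 246.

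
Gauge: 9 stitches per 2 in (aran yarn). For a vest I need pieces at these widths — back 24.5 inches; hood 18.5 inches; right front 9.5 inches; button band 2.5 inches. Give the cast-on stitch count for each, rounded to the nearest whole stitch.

back 110; hood 83; right front 43; button band 11.

Rate = 9/2 = 4.5 sts per in.
back: 24.5 × 4.5 = 110.25 → 110.
hood: 18.5 × 4.5 = 83.25 → 83.
right front: 9.5 × 4.5 = 42.75 → 43.
button band: 2.5 × 4.5 = 11.25 → 11.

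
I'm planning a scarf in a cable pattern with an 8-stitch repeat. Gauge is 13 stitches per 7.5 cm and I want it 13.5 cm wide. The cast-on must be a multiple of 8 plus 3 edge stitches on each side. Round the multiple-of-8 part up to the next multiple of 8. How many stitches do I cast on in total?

Cast on 30 stitches.

13 / 7.5 = 1.733 sts per cm.
13.5 × 1.733 = 23.40 sts.
Less 6 edge sts → 17.40 for the repeat.
Next multiple of 8: 24.
Add back 6 edge sts → 30.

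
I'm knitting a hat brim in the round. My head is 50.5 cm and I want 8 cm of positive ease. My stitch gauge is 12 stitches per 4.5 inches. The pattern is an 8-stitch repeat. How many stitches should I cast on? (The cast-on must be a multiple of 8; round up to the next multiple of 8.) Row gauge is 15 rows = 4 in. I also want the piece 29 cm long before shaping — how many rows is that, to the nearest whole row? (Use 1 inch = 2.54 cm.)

Cast on 64 stitches; work 43 rows.

Finished = 50.5 + 8 = 58.5 cm.
58.5 cm × 1/2.54 = 23.03 inches.
12/4.5 = 2.667 sts per in; 23.03 × 2.667 = 61.42 sts.
Next multiple of 8 → 64.
29 cm = 11.42 inches; × 3.75 = 42.81 → 43 rows.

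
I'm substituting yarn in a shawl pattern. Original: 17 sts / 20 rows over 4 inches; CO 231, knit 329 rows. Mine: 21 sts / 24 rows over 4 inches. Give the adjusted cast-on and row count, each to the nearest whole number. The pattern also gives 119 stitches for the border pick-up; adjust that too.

Cast on 285 stitches; work 395 rows; border pick-up 147 stitches.

Stitches: 231 × 21/17 = 285.35 → 285.
Rows: 329 × 24/20 = 394.80 → 395.
border pick-up: 119 × 21/17 = 147.00 → 147.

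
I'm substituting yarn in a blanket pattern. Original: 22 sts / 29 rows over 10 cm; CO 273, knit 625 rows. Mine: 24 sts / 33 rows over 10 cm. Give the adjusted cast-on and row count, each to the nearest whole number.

Stitches: 273 × 24/22 = 297.82 → 298.
Rows: 625 × 33/29 = 711.21 → 711.

Cast on 298 stitches; work 711 rows.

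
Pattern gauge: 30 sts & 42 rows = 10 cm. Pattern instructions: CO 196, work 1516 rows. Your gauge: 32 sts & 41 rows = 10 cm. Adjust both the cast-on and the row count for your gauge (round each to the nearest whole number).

Cast on 209 stitches; work 1480 rows.

Stitches: 196 × 32/30 = 209.07 → 209.
Rows: 1516 × 41/42 = 1479.90 → 1480.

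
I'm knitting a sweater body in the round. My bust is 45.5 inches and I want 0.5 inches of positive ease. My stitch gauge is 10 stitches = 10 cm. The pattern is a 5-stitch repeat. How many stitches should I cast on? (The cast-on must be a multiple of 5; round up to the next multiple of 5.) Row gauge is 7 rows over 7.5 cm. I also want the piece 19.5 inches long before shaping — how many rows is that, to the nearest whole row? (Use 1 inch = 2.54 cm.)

Finished = 45.5 + 0.5 = 46 inches.
46 inches × 2.54 = 116.84 cm.
10/10 = 1 sts per cm; 116.84 × 1 = 116.84 sts.
Next multiple of 5 → 120.
19.5 inches = 49.53 cm; × 0.933 = 46.23 → 46 rows.

Cast on 120 stitches; work 46 rows.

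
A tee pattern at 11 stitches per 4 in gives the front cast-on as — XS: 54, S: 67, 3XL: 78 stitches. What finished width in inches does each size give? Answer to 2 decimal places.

11/4 = 2.75 sts per in.
XS: 54 / 2.75 = 19.636 → 19.64 in.
S: 67 / 2.75 = 24.364 → 24.36 in.
3XL: 78 / 2.75 = 28.364 → 28.36 in.

XS 19.64 inches; S 24.36 inches; 3XL 28.36 inches.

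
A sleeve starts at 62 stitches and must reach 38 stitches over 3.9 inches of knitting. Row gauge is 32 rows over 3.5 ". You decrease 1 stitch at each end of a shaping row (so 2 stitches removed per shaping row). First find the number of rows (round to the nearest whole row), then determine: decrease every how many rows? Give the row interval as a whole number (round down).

Rows = 3.9 × 9.143 = 35.7 → 36 rows.
Stitches to remove: 24 → 12 shaping rows (at 2 st each).
36 / 12 = 3.00 → every 3 rows.

Decrease every 3rd row.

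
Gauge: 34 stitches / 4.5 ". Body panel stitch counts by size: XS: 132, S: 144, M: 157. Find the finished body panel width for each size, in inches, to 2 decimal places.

34/4.5 = 7.556 sts per in.
XS: 132 / 7.556 = 17.471 → 17.47 in.
S: 144 / 7.556 = 19.059 → 19.06 in.
M: 157 / 7.556 = 20.779 → 20.78 in.

XS 17.47 inches; S 19.06 inches; M 20.78 inches.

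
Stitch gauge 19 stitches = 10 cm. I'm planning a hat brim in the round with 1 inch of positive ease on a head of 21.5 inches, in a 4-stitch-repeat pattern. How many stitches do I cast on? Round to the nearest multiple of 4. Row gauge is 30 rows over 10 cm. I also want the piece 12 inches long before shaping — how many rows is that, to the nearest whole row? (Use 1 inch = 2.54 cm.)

Cast on 108 stitches; work 91 rows.

Finished = 21.5 + 1 = 22.5 inches.
22.5 inches × 2.54 = 57.15 cm.
19/10 = 1.9 sts per cm; 57.15 × 1.9 = 108.58 sts.
Nearest multiple of 4 → 108.
12 inches = 30.48 cm; × 3 = 91.44 → 91 rows.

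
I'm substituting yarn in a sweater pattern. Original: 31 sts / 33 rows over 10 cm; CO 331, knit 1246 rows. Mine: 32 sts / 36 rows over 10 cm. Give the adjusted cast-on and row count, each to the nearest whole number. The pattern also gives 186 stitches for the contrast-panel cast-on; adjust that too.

Stitches: 331 × 32/31 = 341.68 → 342.
Rows: 1246 × 36/33 = 1359.27 → 1359.
contrast-panel cast-on: 186 × 32/31 = 192.00 → 192.

Cast on 342 stitches; work 1359 rows; contrast-panel cast-on 192 stitches.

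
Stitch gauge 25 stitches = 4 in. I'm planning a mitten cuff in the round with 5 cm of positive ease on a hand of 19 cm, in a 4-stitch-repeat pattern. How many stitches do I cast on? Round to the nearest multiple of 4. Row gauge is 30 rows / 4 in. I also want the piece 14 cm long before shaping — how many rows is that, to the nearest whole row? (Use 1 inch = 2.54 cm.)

Cast on 60 stitches; work 41 rows.

Finished = 19 + 5 = 24 cm.
24 cm × 1/2.54 = 9.45 inches.
25/4 = 6.25 sts per in; 9.45 × 6.25 = 59.06 sts.
Nearest multiple of 4 → 60.
14 cm = 5.51 inches; × 7.5 = 41.34 → 41 rows.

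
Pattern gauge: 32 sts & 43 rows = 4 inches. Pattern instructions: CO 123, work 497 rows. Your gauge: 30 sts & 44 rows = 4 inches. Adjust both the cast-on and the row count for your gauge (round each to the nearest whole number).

Stitches: 123 × 30/32 = 115.31 → 115.
Rows: 497 × 44/43 = 508.56 → 509.

Cast on 115 stitches; work 509 rows.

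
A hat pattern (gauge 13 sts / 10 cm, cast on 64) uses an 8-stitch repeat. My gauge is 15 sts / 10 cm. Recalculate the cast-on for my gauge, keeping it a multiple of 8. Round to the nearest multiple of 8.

Cast on 72 stitches.

64 × 15 / 13 = 73.85.
Nearest multiple of 8: 72.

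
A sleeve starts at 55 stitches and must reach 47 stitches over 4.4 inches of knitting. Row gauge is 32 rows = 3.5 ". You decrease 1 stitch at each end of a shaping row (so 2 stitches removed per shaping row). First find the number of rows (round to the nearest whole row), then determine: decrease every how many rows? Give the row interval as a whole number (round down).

Rows = 4.4 × 9.143 = 40.2 → 40 rows.
Stitches to remove: 8 → 4 shaping rows (at 2 st each).
40 / 4 = 10.00 → every 10 rows.

Decrease every 10th row.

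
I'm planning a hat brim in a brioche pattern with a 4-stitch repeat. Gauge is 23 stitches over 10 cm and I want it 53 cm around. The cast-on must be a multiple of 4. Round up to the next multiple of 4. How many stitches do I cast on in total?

124 stitches.

23 / 10 = 2.3 sts per cm.
53 × 2.3 = 121.90 sts.
Next multiple of 4: 124.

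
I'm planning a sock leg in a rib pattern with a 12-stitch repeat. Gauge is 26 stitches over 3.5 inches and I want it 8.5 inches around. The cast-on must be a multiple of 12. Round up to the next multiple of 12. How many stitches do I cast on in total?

26 / 3.5 = 7.429 sts per inch.
8.5 × 7.429 = 63.14 sts.
Next multiple of 12: 72.

Cast on 72 stitches.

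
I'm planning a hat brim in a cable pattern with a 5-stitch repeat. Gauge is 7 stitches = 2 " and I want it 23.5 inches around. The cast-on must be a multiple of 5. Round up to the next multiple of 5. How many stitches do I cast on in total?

CO 85 sts.

7 / 2 = 3.5 sts per inch.
23.5 × 3.5 = 82.25 sts.
Next multiple of 5: 85.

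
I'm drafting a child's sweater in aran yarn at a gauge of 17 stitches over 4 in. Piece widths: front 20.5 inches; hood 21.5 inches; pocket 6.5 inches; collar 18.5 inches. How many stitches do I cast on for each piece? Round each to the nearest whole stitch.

Rate = 17/4 = 4.25 sts per in.
front: 20.5 × 4.25 = 87.12 → 87.
hood: 21.5 × 4.25 = 91.38 → 91.
pocket: 6.5 × 4.25 = 27.62 → 28.
collar: 18.5 × 4.25 = 78.62 → 79.

front 87; hood 91; pocket 28; collar 79.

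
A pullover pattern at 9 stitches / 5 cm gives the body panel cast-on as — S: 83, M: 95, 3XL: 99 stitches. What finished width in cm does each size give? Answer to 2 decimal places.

9/5 = 1.8 sts per cm.
S: 83 / 1.8 = 46.111 → 46.11 cm.
M: 95 / 1.8 = 52.778 → 52.78 cm.
3XL: 99 / 1.8 = 55.000 → 55.00 cm.

S 46.11 cm; M 52.78 cm; 3XL 55.00 cm.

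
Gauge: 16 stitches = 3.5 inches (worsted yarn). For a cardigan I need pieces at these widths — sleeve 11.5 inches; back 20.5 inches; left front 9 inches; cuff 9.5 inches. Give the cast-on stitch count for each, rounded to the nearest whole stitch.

Rate = 16/3.5 = 4.571 sts per in.
sleeve: 11.5 × 4.571 = 52.57 → 53.
back: 20.5 × 4.571 = 93.71 → 94.
left front: 9 × 4.571 = 41.14 → 41.
cuff: 9.5 × 4.571 = 43.43 → 43.

sleeve 53; back 94; left front 41; cuff 43.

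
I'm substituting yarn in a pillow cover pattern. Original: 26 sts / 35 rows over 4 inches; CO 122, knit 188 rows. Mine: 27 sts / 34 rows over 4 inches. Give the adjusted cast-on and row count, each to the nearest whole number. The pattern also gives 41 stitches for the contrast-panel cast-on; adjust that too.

Cast on 127 stitches; work 183 rows; contrast-panel cast-on 43 stitches.

Stitches: 122 × 27/26 = 126.69 → 127.
Rows: 188 × 34/35 = 182.63 → 183.
contrast-panel cast-on: 41 × 27/26 = 42.58 → 43.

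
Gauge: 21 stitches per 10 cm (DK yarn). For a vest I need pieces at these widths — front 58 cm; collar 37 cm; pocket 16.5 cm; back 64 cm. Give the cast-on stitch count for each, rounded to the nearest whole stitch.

Rate = 21/10 = 2.1 sts per cm.
front: 58 × 2.1 = 121.80 → 122.
collar: 37 × 2.1 = 77.70 → 78.
pocket: 16.5 × 2.1 = 34.65 → 35.
back: 64 × 2.1 = 134.40 → 134.

front 122; collar 78; pocket 35; back 134.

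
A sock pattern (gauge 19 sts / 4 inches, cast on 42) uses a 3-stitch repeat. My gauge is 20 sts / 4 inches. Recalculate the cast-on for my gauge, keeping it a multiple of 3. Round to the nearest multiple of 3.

Cast on 45 stitches.

42 × 20 / 19 = 44.21.
Nearest multiple of 3: 45.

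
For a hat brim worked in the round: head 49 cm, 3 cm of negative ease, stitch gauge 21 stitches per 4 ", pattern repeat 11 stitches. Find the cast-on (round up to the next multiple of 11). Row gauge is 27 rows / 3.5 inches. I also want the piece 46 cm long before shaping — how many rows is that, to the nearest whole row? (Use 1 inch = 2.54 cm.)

Finished = 49 − 3 = 46 cm.
46 cm × 1/2.54 = 18.11 inches.
21/4 = 5.25 sts per in; 18.11 × 5.25 = 95.08 sts.
Next multiple of 11 → 99.
46 cm = 18.11 inches; × 7.714 = 139.71 → 140 rows.

Cast on 99 stitches; work 140 rows.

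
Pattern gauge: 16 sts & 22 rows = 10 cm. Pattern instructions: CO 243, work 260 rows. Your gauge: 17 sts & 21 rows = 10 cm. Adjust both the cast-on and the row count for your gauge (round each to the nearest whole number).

Cast on 258 stitches; work 248 rows.

Stitches: 243 × 17/16 = 258.19 → 258.
Rows: 260 × 21/22 = 248.18 → 248.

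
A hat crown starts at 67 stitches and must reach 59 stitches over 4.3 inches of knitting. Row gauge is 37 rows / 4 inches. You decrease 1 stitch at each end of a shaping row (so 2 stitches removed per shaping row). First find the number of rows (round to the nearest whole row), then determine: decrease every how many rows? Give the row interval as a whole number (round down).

Rows = 4.3 × 9.25 = 39.8 → 40 rows.
Stitches to remove: 8 → 4 shaping rows (at 2 st each).
40 / 4 = 10.00 → every 10 rows.

Decrease every 10th row.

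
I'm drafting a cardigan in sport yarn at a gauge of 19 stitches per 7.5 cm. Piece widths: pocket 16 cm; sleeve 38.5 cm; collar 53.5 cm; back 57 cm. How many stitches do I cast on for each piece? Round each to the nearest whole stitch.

pocket 41; sleeve 98; collar 136; back 144.

Rate = 19/7.5 = 2.533 sts per cm.
pocket: 16 × 2.533 = 40.53 → 41.
sleeve: 38.5 × 2.533 = 97.53 → 98.
collar: 53.5 × 2.533 = 135.53 → 136.
back: 57 × 2.533 = 144.40 → 144.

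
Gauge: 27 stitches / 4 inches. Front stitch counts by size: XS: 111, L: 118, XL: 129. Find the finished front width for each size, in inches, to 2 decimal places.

27/4 = 6.75 sts per in.
XS: 111 / 6.75 = 16.444 → 16.44 in.
L: 118 / 6.75 = 17.481 → 17.48 in.
XL: 129 / 6.75 = 19.111 → 19.11 in.

XS 16.44 inches; L 17.48 inches; XL 19.11 inches.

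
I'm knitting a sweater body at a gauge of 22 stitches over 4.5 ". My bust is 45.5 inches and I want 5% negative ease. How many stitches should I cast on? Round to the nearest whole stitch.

Finished = 45.5 × 0.95 = 43.23 in.
22 / 4.5 = 4.889 sts per inch.
43.23 × 4.889 = 211.32 sts.
→ 211 sts.

211 stitches.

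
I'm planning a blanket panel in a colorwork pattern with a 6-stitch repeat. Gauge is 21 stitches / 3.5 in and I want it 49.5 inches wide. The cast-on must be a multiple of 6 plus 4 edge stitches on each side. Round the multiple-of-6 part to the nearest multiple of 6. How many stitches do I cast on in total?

296 stitches.

21 / 3.5 = 6 sts per inch.
49.5 × 6 = 297.00 sts.
Less 8 edge sts → 289.00 for the repeat.
Nearest multiple of 6: 288.
Add back 8 edge sts → 296.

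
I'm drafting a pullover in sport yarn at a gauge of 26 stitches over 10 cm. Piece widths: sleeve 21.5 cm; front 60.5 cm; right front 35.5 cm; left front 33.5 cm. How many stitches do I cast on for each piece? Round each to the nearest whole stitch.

Rate = 26/10 = 2.6 sts per cm.
sleeve: 21.5 × 2.6 = 55.90 → 56.
front: 60.5 × 2.6 = 157.30 → 157.
right front: 35.5 × 2.6 = 92.30 → 92.
left front: 33.5 × 2.6 = 87.10 → 87.

sleeve 56; front 157; right front 92; left front 87.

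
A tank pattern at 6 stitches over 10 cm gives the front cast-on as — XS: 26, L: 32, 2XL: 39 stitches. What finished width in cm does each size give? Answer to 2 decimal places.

6/10 = 0.6 sts per cm.
XS: 26 / 0.6 = 43.333 → 43.33 cm.
L: 32 / 0.6 = 53.333 → 53.33 cm.
2XL: 39 / 0.6 = 65.000 → 65.00 cm.

XS 43.33 cm; L 53.33 cm; 2XL 65.00 cm.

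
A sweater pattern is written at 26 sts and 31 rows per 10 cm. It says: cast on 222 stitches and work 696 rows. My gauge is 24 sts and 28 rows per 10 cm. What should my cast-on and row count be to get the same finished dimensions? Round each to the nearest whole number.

Cast on 205 stitches; work 629 rows.

Stitches: 222 × 24/26 = 204.92 → 205.
Rows: 696 × 28/31 = 628.65 → 629.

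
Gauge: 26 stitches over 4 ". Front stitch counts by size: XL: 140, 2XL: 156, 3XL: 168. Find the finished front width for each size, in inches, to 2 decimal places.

XL 21.54 inches; 2XL 24.00 inches; 3XL 25.85 inches.

26/4 = 6.5 sts per in.
XL: 140 / 6.5 = 21.538 → 21.54 in.
2XL: 156 / 6.5 = 24.000 → 24.00 in.
3XL: 168 / 6.5 = 25.846 → 25.85 in.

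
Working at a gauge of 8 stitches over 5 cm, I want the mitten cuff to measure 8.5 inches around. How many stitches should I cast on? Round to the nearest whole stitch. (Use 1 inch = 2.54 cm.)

CO 35 sts.

8.5 in = 21.59 cm.
8 stitches / 5 cm = 1.6 stitches per cm.
21.59 × 1.6 = 34.54 stitches.
Round to nearest → 35.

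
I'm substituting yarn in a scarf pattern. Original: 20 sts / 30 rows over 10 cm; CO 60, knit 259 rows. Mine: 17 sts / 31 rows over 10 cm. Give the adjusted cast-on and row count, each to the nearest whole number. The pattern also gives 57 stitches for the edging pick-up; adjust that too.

Stitches: 60 × 17/20 = 51.00 → 51.
Rows: 259 × 31/30 = 267.63 → 268.
edging pick-up: 57 × 17/20 = 48.45 → 48.

Cast on 51 stitches; work 268 rows; edging pick-up 48 stitches.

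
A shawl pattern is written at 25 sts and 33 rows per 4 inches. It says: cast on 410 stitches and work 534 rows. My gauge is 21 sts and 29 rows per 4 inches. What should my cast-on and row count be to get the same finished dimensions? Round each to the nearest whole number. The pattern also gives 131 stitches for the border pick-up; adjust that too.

Cast on 344 stitches; work 469 rows; border pick-up 110 stitches.

Stitches: 410 × 21/25 = 344.40 → 344.
Rows: 534 × 29/33 = 469.27 → 469.
border pick-up: 131 × 21/25 = 110.04 → 110.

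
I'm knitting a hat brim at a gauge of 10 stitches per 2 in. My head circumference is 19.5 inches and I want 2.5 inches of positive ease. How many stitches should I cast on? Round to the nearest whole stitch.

Finished = 19.5 + 2.5 = 22 in.
10 / 2 = 5 sts per inch.
22.00 × 5 = 110.00 sts.

CO 110 sts.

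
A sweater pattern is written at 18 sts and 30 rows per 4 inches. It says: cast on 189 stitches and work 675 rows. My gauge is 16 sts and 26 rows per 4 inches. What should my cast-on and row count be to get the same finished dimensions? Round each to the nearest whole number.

Cast on 168 stitches; work 585 rows.

Stitches: 189 × 16/18 = 168.00 → 168.
Rows: 675 × 26/30 = 585.00 → 585.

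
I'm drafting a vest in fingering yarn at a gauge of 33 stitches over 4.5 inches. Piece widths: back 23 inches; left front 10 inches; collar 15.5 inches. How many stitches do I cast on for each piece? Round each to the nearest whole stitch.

Rate = 33/4.5 = 7.333 sts per in.
back: 23 × 7.333 = 168.67 → 169.
left front: 10 × 7.333 = 73.33 → 73.
collar: 15.5 × 7.333 = 113.67 → 114.

back 169; left front 73; collar 114.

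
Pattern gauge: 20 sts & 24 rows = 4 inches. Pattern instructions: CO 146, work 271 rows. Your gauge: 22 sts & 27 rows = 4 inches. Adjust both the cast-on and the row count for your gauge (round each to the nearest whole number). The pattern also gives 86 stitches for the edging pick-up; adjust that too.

Cast on 161 stitches; work 305 rows; edging pick-up 95 stitches.

Stitches: 146 × 22/20 = 160.60 → 161.
Rows: 271 × 27/24 = 304.88 → 305.
edging pick-up: 86 × 22/20 = 94.60 → 95.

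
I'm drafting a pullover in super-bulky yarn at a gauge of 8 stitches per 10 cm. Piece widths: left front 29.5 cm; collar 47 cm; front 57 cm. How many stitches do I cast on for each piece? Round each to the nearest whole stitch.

left front 24; collar 38; front 46.

Rate = 8/10 = 0.8 sts per cm.
left front: 29.5 × 0.8 = 23.60 → 24.
collar: 47 × 0.8 = 37.60 → 38.
front: 57 × 0.8 = 45.60 → 46.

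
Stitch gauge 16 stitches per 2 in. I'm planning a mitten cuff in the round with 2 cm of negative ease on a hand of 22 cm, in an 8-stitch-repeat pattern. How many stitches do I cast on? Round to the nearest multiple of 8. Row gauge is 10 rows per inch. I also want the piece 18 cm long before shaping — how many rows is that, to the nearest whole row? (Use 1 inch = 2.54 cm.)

Cast on 64 stitches; work 71 rows.

Finished = 22 − 2 = 20 cm.
20 cm × 1/2.54 = 7.87 inches.
16/2 = 8 sts per in; 7.87 × 8 = 62.99 sts.
Nearest multiple of 8 → 64.
18 cm = 7.09 inches; × 10 = 70.87 → 71 rows.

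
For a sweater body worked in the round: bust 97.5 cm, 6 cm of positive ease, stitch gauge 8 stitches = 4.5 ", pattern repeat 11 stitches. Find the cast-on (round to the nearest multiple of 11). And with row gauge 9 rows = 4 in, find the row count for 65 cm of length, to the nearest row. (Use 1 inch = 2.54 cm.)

Finished = 97.5 + 6 = 103.5 cm.
103.5 cm × 1/2.54 = 40.75 inches.
8/4.5 = 1.778 sts per in; 40.75 × 1.778 = 72.44 sts.
Nearest multiple of 11 → 77.
65 cm = 25.59 inches; × 2.25 = 57.58 → 58 rows.

Cast on 77 stitches; work 58 rows.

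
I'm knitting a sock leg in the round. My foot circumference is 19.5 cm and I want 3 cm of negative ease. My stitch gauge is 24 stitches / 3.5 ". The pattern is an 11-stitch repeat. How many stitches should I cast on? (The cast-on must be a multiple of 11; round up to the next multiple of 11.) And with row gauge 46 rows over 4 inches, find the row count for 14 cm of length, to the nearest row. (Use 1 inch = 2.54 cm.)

Cast on 55 stitches; work 63 rows.

Finished = 19.5 − 3 = 16.5 cm.
16.5 cm × 1/2.54 = 6.50 inches.
24/3.5 = 6.857 sts per in; 6.50 × 6.857 = 44.54 sts.
Next multiple of 11 → 55.
14 cm = 5.51 inches; × 11.5 = 63.39 → 63 rows.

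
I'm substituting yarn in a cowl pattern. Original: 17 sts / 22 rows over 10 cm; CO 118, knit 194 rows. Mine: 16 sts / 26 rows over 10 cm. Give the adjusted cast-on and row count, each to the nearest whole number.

Stitches: 118 × 16/17 = 111.06 → 111.
Rows: 194 × 26/22 = 229.27 → 229.

Cast on 111 stitches; work 229 rows.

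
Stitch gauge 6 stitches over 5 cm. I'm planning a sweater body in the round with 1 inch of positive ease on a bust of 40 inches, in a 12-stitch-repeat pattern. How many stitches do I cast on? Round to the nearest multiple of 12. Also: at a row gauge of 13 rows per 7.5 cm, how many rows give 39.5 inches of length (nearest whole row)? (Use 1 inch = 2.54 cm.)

Finished = 40 + 1 = 41 inches.
41 inches × 2.54 = 104.14 cm.
6/5 = 1.2 sts per cm; 104.14 × 1.2 = 124.97 sts.
Nearest multiple of 12 → 120.
39.5 inches = 100.33 cm; × 1.733 = 173.91 → 174 rows.

Cast on 120 stitches; work 174 rows.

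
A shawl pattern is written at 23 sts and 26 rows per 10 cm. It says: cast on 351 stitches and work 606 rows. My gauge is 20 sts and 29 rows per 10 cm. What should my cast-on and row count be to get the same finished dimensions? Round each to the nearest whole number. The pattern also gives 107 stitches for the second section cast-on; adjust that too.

Cast on 305 stitches; work 676 rows; second section cast-on 93 stitches.

Stitches: 351 × 20/23 = 305.22 → 305.
Rows: 606 × 29/26 = 675.92 → 676.
second section cast-on: 107 × 20/23 = 93.04 → 93.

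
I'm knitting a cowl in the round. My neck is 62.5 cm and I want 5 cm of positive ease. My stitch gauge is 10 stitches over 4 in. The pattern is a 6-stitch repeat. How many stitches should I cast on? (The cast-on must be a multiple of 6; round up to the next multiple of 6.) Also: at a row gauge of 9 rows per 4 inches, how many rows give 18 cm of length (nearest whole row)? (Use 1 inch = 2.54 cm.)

Cast on 72 stitches; work 16 rows.

Finished = 62.5 + 5 = 67.5 cm.
67.5 cm × 1/2.54 = 26.57 inches.
10/4 = 2.5 sts per in; 26.57 × 2.5 = 66.44 sts.
Next multiple of 6 → 72.
18 cm = 7.09 inches; × 2.25 = 15.94 → 16 rows.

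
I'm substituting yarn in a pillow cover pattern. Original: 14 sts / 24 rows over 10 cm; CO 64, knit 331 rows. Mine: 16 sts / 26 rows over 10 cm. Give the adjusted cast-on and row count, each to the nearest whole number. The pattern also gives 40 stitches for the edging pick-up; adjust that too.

Cast on 73 stitches; work 359 rows; edging pick-up 46 stitches.

Stitches: 64 × 16/14 = 73.14 → 73.
Rows: 331 × 26/24 = 358.58 → 359.
edging pick-up: 40 × 16/14 = 45.71 → 46.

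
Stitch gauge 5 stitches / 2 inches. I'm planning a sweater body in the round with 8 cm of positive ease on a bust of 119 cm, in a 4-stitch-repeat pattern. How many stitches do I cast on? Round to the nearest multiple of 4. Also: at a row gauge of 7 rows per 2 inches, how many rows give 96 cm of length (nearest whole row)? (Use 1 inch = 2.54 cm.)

Finished = 119 + 8 = 127 cm.
127 cm × 1/2.54 = 50.00 inches.
5/2 = 2.5 sts per in; 50.00 × 2.5 = 125.00 sts.
Nearest multiple of 4 → 124.
96 cm = 37.80 inches; × 3.5 = 132.28 → 132 rows.

Cast on 124 stitches; work 132 rows.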